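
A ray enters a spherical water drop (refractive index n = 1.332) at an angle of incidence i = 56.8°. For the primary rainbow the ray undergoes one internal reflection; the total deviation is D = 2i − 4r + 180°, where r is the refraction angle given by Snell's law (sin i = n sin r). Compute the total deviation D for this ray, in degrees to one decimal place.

137.9°

sin r = sin 56.8° / 1.332 = 0.8368/1.332 = 0.6282; r = 38.92°.
D = 2·56.8° − 4·38.92° + 180° = 113.60° − 155.67° + 180° = 137.93°.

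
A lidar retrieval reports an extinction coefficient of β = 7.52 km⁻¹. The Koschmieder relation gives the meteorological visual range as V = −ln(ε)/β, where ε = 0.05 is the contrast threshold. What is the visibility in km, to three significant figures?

V = −ln(0.05) / 7.52 = 2.996 / 7.52 = 0.3984 km.

0.398 km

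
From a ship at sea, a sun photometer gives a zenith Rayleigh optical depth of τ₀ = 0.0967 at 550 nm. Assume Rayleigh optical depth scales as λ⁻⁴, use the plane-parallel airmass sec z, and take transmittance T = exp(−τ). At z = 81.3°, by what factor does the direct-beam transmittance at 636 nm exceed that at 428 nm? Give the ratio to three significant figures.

4.00

Airmass: sec 81.3° = 6.6111.
τ(636 nm) = 0.0967 × (550/636)⁴ × 6.6111 = 0.0967 × 0.5593 × 6.6111 = 0.3575.
τ(428 nm) = 0.0967 × (550/428)⁴ × 6.6111 = 0.0967 × 2.7269 × 6.6111 = 1.7433.
T(636)/T(428) = exp(τ_B − τ_A) = exp(1.3858) = 3.9979.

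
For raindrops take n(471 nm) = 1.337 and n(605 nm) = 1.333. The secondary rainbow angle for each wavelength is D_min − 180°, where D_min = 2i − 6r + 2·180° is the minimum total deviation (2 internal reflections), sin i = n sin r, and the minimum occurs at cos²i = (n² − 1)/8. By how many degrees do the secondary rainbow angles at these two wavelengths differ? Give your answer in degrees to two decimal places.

1.04°

At 471 nm (n = 1.337): cos²i = 0.09845 → i = 71.714°, r = 45.249°, D_min = 231.934°, rainbow angle = 51.934°.
At 605 nm (n = 1.333): cos²i = 0.09711 → i = 71.843°, r = 45.466°, D_min = 230.891°, rainbow angle = 50.891°.
Angular width = |51.934° − 50.891°| = 1.043°.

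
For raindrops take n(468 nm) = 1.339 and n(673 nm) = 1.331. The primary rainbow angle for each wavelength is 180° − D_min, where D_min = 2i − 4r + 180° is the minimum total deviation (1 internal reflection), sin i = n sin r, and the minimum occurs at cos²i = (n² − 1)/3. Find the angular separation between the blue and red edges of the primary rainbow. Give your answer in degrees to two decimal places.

1.16°

At 468 nm (n = 1.339): cos²i = 0.26431 → i = 59.062°, r = 39.834°, D_min = 138.786°, rainbow angle = 41.214°.
At 673 nm (n = 1.331): cos²i = 0.25719 → i = 59.527°, r = 40.356°, D_min = 137.630°, rainbow angle = 42.370°.
Angular width = |41.214° − 42.370°| = 1.156°.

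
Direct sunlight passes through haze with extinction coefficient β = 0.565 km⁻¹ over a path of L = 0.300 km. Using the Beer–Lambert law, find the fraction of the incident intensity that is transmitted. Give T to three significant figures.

0.844

τ = β·L = 0.565 × 0.300 = 0.1695.
T = exp(−0.1695) = 0.8441.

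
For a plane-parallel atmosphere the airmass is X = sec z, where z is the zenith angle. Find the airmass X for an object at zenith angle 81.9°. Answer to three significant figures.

X = sec z = 1/cos 81.9° = 1/0.1409 = 7.0972.

7.10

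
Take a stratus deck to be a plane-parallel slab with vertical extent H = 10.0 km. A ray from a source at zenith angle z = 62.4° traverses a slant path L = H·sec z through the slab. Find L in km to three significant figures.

sec z = 1/cos 62.4° = 2.1584.
L = 10.0 × 2.1584 = 21.584 km.

21.6 km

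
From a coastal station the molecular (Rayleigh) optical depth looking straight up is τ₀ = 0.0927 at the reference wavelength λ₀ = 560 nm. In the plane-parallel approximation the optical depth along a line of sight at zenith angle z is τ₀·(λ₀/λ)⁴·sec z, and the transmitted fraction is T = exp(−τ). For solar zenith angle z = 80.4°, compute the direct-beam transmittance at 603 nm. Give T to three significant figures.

sec 80.4° = 5.9963.
τ = 0.0927 × (560/603)⁴ × 5.9963 = 0.0927 × 0.7438 × 5.9963 = 0.4135.
T = exp(−0.4135) = 0.6613.

0.661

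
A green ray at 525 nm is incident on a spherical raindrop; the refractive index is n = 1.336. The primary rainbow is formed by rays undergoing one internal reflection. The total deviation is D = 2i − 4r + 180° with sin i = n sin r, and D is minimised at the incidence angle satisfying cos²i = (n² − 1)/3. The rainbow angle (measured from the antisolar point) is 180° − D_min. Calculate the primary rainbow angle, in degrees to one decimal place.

41.6°

cos²i = (1.78490 − 1)/3 = 0.26163; i = arccos(0.51150) = 59.236°.
sin r = sin 59.236°/1.336 = 0.64318; r = 40.029°.
D_min = 2·59.236° − 4·40.029° + 180° = 138.356°.
Rainbow angle = 180° − D_min = 41.644°.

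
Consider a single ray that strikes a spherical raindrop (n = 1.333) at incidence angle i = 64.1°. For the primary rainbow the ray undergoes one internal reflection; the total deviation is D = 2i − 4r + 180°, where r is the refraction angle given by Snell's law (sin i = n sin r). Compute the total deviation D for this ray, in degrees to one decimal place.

sin r = sin 64.1° / 1.333 = 0.8996/1.333 = 0.6748; r = 42.44°.
D = 2·64.1° − 4·42.44° + 180° = 128.20° − 169.77° + 180° = 138.43°.

138.4°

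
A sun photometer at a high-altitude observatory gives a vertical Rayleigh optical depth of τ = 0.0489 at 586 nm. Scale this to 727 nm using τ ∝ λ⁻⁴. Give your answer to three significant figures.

τ(727 nm) = τ(586 nm) × (586/727)⁴ = 0.0489 × (0.8061)⁴ = 0.0489 × 0.4221 = 0.0206.

0.0206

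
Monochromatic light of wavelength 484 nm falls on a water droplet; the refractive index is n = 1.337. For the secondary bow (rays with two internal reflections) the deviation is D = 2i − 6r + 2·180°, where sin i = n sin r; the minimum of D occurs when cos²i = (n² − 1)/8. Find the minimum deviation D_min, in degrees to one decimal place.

cos²i = (1.78757 − 1)/8 = 0.09845; i = arccos(0.31376) = 71.714°.
sin r = sin 71.714°/1.337 = 0.71017; r = 45.249°.
D_min = 2·71.714° − 6·45.249° + 360° = 231.934°.

231.9°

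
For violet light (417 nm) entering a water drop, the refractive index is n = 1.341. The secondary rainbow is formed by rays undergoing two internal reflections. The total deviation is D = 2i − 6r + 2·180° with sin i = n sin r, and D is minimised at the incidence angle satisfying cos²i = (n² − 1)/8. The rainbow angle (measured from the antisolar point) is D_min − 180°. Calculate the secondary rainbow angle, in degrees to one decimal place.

cos²i = (1.79828 − 1)/8 = 0.09979; i = arccos(0.31589) = 71.586°.
sin r = sin 71.586°/1.341 = 0.70753; r = 45.034°.
D_min = 2·71.586° − 6·45.034° + 360° = 232.966°.
Rainbow angle = D_min − 180° = 52.966°.

53.0°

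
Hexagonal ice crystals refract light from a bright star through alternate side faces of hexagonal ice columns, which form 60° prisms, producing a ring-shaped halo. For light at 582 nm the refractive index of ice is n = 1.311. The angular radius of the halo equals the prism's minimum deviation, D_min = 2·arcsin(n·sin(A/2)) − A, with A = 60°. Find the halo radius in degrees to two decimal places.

21.92°

n·sin(A/2) = 1.311 × sin 30° = 1.311 × 0.5000 = 0.6555.
D_min = 2·arcsin(0.6555) − 60° = 2 × 40.958° − 60° = 21.915°.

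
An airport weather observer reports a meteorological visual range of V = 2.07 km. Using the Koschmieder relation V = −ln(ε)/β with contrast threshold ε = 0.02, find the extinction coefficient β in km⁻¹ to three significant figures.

1.89 km⁻¹

β = −ln(0.02) / V = 3.912 / 2.07 = 1.8899 km⁻¹.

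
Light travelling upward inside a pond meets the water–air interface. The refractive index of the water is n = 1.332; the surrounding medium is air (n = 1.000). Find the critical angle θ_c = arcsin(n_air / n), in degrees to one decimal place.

48.7°

sin θ_c = n_air / n = 1.000 / 1.332 = 0.7508.
θ_c = arcsin(0.7508) = 48.66°.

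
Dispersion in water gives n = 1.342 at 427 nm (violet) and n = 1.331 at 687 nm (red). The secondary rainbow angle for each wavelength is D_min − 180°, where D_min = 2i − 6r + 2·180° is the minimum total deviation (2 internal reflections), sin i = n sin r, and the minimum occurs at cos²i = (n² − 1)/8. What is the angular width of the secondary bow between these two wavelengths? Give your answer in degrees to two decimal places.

2.86°

At 427 nm (n = 1.342): cos²i = 0.10012 → i = 71.554°, r = 44.981°, D_min = 233.222°, rainbow angle = 53.222°.
At 687 nm (n = 1.331): cos²i = 0.09645 → i = 71.907°, r = 45.575°, D_min = 230.365°, rainbow angle = 50.365°.
Angular width = |53.222° − 50.365°| = 2.857°.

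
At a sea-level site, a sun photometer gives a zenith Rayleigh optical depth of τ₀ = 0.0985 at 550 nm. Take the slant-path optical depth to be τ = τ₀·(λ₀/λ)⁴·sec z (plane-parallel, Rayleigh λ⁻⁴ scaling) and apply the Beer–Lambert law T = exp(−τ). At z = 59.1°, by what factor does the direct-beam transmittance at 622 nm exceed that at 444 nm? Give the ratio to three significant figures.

1.40

Airmass: sec 59.1° = 1.9473.
τ(622 nm) = 0.0985 × (550/622)⁴ × 1.9473 = 0.0985 × 0.6113 × 1.9473 = 0.1173.
τ(444 nm) = 0.0985 × (550/444)⁴ × 1.9473 = 0.0985 × 2.3546 × 1.9473 = 0.4516.
T(622)/T(444) = exp(τ_B − τ_A) = exp(0.3344) = 1.3971.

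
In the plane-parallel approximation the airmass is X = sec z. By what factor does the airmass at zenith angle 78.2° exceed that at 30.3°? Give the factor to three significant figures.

X(78.2°)/X(30.3°) = sec 78.2° / sec 30.3° = cos 30.3° / cos 78.2° = 0.8634/0.2045 = 4.2221.

4.22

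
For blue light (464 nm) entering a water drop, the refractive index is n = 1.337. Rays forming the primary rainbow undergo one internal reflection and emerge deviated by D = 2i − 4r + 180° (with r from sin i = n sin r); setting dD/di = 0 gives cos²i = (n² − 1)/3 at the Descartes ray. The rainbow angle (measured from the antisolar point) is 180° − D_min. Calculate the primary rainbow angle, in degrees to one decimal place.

cos²i = (1.78757 − 1)/3 = 0.26252; i = arccos(0.51237) = 59.178°.
sin r = sin 59.178°/1.337 = 0.64231; r = 39.964°.
D_min = 2·59.178° − 4·39.964° + 180° = 138.500°.
Rainbow angle = 180° − D_min = 41.500°.

41.5°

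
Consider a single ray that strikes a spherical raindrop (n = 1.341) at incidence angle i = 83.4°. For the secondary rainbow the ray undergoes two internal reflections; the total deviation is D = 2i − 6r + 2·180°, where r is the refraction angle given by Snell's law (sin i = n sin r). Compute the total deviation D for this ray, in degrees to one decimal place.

sin r = sin 83.4° / 1.341 = 0.9934/1.341 = 0.7408; r = 47.80°.
D = 2·83.4° − 6·47.80° + 2·180° = 166.80° − 286.78° + 360° = 240.02°.

240.0°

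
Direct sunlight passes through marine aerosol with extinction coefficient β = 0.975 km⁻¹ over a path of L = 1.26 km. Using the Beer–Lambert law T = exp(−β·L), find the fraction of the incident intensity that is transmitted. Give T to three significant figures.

0.293

τ = β·L = 0.975 × 1.26 = 1.2285.
T = exp(−1.2285) = 0.2927.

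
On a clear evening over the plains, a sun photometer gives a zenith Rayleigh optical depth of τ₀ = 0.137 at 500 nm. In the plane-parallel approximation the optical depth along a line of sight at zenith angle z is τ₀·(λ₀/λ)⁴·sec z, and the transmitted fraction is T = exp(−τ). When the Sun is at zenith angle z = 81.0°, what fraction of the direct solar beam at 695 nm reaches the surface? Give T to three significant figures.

0.791

sec 81.0° = 6.3925.
τ = 0.137 × (500/695)⁴ × 6.3925 = 0.137 × 0.2679 × 6.3925 = 0.2346.
T = exp(−0.2346) = 0.7909.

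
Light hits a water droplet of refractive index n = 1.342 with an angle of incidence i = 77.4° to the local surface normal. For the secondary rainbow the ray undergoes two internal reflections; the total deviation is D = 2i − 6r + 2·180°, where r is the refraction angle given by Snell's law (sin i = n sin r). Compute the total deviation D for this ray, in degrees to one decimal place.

234.9°

sin r = sin 77.4° / 1.342 = 0.9759/1.342 = 0.7272; r = 46.65°.
D = 2·77.4° − 6·46.65° + 2·180° = 154.80° − 279.92° + 360° = 234.88°.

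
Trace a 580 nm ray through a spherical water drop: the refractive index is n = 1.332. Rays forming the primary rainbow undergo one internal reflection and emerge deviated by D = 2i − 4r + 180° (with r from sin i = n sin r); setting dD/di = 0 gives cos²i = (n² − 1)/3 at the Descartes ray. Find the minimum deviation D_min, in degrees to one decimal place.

cos²i = (1.77422 − 1)/3 = 0.25807; i = arccos(0.50801) = 59.469°.
sin r = sin 59.469°/1.332 = 0.64666; r = 40.290°.
D_min = 2·59.469° − 4·40.290° + 180° = 137.776°.

137.8°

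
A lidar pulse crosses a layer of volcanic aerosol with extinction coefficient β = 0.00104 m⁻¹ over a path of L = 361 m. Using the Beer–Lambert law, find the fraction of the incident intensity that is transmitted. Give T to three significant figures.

0.687

τ = β·L = 0.00104 × 361 = 0.3754.
T = exp(−0.3754) = 0.6870.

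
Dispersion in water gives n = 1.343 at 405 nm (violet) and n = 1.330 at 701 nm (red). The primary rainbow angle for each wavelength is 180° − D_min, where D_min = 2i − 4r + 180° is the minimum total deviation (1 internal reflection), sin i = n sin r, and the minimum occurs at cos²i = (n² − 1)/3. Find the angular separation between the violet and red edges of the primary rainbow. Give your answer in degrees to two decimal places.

1.87°

At 405 nm (n = 1.343): cos²i = 0.26788 → i = 58.830°, r = 39.577°, D_min = 139.354°, rainbow angle = 40.646°.
At 701 nm (n = 1.330): cos²i = 0.25630 → i = 59.585°, r = 40.422°, D_min = 137.484°, rainbow angle = 42.516°.
Angular width = |40.646° − 42.516°| = 1.871°.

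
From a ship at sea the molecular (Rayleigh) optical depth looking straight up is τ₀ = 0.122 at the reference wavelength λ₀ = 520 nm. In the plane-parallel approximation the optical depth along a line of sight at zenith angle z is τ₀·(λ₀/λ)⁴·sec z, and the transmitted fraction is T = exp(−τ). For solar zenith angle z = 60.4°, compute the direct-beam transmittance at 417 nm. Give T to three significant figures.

sec 60.4° = 2.0245.
τ = 0.122 × (520/417)⁴ × 2.0245 = 0.122 × 2.4181 × 2.0245 = 0.5972.
T = exp(−0.5972) = 0.5503.

0.550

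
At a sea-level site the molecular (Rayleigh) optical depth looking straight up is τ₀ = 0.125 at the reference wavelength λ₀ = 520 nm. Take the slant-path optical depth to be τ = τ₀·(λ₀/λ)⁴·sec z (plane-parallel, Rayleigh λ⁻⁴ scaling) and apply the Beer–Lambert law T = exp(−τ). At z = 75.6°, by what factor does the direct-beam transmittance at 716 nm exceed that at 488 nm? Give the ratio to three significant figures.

Airmass: sec 75.6° = 4.0211.
τ(716 nm) = 0.125 × (520/716)⁴ × 4.0211 = 0.125 × 0.2782 × 4.0211 = 0.1398.
τ(488 nm) = 0.125 × (520/488)⁴ × 4.0211 = 0.125 × 1.2892 × 4.0211 = 0.6480.
T(716)/T(488) = exp(τ_B − τ_A) = exp(0.5082) = 1.6623.

1.66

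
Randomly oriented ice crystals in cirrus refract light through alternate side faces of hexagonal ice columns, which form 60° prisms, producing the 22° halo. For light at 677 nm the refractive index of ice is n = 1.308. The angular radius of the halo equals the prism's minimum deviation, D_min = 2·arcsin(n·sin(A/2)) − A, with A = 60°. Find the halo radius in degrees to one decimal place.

21.7°

n·sin(A/2) = 1.308 × sin 30° = 1.308 × 0.5000 = 0.6540.
D_min = 2·arcsin(0.6540) − 60° = 2 × 40.844° − 60° = 21.688°.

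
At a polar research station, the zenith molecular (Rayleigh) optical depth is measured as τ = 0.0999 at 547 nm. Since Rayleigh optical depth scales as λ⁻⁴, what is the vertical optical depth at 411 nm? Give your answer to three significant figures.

τ(411 nm) = τ(547 nm) × (547/411)⁴ = 0.0999 × (1.3309)⁴ = 0.0999 × 3.1375 = 0.3134.

0.313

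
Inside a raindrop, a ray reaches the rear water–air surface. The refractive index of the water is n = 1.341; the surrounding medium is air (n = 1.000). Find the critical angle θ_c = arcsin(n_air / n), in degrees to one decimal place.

sin θ_c = n_air / n = 1.000 / 1.341 = 0.7457.
θ_c = arcsin(0.7457) = 48.22°.

48.2°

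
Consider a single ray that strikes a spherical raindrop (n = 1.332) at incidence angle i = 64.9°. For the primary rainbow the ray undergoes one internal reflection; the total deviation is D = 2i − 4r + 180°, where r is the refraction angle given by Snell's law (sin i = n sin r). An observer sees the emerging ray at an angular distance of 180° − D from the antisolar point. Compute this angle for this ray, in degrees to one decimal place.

41.5°

sin r = sin 64.9° / 1.332 = 0.9056/1.332 = 0.6799; r = 42.83°.
D = 2·64.9° − 4·42.83° + 180° = 129.80° − 171.33° + 180° = 138.47°.
Angle from antisolar point = 180° − D = 41.53°.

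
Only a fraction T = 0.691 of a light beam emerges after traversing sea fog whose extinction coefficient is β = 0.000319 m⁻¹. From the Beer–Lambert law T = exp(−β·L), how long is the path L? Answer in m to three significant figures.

1160 m

Beer–Lambert: T = exp(−βL) ⇒ L = −ln(T)/β = −ln(0.691)/0.000319 = 0.3696/0.000319 = 1159 m.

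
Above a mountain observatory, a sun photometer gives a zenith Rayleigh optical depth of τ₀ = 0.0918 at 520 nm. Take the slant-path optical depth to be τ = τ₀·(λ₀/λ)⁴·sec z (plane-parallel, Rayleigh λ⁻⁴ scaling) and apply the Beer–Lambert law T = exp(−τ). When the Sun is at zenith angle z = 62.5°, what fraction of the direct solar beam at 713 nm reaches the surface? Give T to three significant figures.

0.945

sec 62.5° = 2.1657.
τ = 0.0918 × (520/713)⁴ × 2.1657 = 0.0918 × 0.2829 × 2.1657 = 0.0562.
T = exp(−0.0562) = 0.9453.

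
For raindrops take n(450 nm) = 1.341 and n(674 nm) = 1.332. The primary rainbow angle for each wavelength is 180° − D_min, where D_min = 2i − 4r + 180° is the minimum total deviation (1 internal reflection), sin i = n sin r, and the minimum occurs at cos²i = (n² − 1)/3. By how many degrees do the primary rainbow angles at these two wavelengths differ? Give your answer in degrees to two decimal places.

At 450 nm (n = 1.341): cos²i = 0.26609 → i = 58.946°, r = 39.705°, D_min = 139.071°, rainbow angle = 40.929°.
At 674 nm (n = 1.332): cos²i = 0.25807 → i = 59.469°, r = 40.290°, D_min = 137.776°, rainbow angle = 42.224°.
Angular width = |40.929° − 42.224°| = 1.295°.

1.29°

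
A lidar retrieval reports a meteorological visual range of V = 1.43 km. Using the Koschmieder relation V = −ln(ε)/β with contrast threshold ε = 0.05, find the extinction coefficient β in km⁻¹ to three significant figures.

2.09 km⁻¹

β = −ln(0.05) / V = 2.996 / 1.43 = 2.0949 km⁻¹.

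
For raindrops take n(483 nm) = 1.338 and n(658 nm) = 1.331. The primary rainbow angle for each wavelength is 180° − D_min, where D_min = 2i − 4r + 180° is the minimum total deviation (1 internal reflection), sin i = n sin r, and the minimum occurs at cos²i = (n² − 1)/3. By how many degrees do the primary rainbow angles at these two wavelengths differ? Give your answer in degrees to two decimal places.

At 483 nm (n = 1.338): cos²i = 0.26341 → i = 59.120°, r = 39.899°, D_min = 138.643°, rainbow angle = 41.357°.
At 658 nm (n = 1.331): cos²i = 0.25719 → i = 59.527°, r = 40.356°, D_min = 137.630°, rainbow angle = 42.370°.
Angular width = |41.357° − 42.370°| = 1.013°.

1.01°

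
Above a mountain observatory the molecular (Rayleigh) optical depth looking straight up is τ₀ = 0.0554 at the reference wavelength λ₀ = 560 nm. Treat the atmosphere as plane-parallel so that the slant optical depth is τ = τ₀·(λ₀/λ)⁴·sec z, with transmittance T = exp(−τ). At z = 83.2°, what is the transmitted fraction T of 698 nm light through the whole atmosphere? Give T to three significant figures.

sec 83.2° = 8.4457.
τ = 0.0554 × (560/698)⁴ × 8.4457 = 0.0554 × 0.4143 × 8.4457 = 0.1939.
T = exp(−0.1939) = 0.8238.

0.824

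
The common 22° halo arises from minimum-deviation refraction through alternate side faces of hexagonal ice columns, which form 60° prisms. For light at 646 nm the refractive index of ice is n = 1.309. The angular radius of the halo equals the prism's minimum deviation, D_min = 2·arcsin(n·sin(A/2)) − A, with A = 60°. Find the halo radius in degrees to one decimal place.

21.8°

n·sin(A/2) = 1.309 × sin 30° = 1.309 × 0.5000 = 0.6545.
D_min = 2·arcsin(0.6545) − 60° = 2 × 40.882° − 60° = 21.763°.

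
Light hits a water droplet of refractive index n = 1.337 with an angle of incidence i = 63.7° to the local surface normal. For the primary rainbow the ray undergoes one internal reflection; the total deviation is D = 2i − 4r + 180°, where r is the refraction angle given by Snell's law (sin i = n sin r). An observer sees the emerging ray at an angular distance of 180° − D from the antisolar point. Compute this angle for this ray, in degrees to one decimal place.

41.0°

sin r = sin 63.7° / 1.337 = 0.8965/1.337 = 0.6705; r = 42.11°.
D = 2·63.7° − 4·42.11° + 180° = 127.40° − 168.43° + 180° = 138.97°.
Angle from antisolar point = 180° − D = 41.03°.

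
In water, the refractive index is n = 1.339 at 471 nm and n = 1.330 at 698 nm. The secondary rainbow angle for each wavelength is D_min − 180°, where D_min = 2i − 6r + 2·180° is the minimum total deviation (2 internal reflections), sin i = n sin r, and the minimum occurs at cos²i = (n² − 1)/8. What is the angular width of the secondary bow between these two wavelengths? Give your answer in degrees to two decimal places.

2.35°

At 471 nm (n = 1.339): cos²i = 0.09912 → i = 71.650°, r = 45.141°, D_min = 232.451°, rainbow angle = 52.451°.
At 698 nm (n = 1.330): cos²i = 0.09611 → i = 71.940°, r = 45.630°, D_min = 230.101°, rainbow angle = 50.101°.
Angular width = |52.451° − 50.101°| = 2.350°.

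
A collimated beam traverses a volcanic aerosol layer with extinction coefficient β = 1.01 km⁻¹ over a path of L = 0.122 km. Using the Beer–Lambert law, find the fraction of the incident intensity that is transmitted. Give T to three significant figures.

τ = β·L = 1.01 × 0.122 = 0.1232.
T = exp(−0.1232) = 0.8841.

0.884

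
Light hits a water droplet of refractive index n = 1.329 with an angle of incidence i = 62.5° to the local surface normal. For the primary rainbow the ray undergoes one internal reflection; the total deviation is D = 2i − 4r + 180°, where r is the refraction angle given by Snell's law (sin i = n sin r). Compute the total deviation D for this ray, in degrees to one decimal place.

sin r = sin 62.5° / 1.329 = 0.8870/1.329 = 0.6674; r = 41.87°.
D = 2·62.5° − 4·41.87° + 180° = 125.00° − 167.48° + 180° = 137.52°.

137.5°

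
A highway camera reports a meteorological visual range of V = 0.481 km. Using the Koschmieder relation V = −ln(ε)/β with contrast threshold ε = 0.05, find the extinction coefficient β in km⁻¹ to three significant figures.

β = −ln(0.05) / V = 2.996 / 0.481 = 6.2281 km⁻¹.

6.23 km⁻¹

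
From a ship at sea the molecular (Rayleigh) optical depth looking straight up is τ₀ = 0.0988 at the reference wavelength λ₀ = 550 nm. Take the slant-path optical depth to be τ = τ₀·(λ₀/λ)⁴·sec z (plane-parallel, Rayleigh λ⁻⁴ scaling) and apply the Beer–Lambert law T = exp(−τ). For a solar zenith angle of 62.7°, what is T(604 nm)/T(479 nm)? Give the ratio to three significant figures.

Airmass: sec 62.7° = 2.1803.
τ(604 nm) = 0.0988 × (550/604)⁴ × 2.1803 = 0.0988 × 0.6875 × 2.1803 = 0.1481.
τ(479 nm) = 0.0988 × (550/479)⁴ × 2.1803 = 0.0988 × 1.7382 × 2.1803 = 0.3744.
T(604)/T(479) = exp(τ_B − τ_A) = exp(0.2263) = 1.2540.

1.25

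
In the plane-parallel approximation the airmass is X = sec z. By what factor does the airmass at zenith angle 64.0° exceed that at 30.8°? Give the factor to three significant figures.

1.96

X(64.0°)/X(30.8°) = sec 64.0° / sec 30.8° = cos 30.8° / cos 64.0° = 0.8590/0.4384 = 1.9594.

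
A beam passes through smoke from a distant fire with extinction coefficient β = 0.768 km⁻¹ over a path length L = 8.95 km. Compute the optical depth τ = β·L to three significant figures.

τ = β·L = 0.768 × 8.95 = 6.8736.

6.87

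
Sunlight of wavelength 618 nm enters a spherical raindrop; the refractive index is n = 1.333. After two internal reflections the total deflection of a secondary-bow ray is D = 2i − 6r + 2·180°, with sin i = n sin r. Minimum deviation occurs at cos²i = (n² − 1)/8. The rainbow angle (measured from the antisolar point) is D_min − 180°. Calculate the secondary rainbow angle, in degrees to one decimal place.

cos²i = (1.77689 − 1)/8 = 0.09711; i = arccos(0.31163) = 71.843°.
sin r = sin 71.843°/1.333 = 0.71283; r = 45.466°.
D_min = 2·71.843° − 6·45.466° + 360° = 230.891°.
Rainbow angle = D_min − 180° = 50.891°.

50.9°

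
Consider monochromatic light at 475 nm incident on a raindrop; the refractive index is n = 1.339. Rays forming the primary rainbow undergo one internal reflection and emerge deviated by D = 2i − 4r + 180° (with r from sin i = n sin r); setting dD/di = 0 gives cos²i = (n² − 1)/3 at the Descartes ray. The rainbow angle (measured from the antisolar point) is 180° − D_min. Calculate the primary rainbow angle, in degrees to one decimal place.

cos²i = (1.79292 − 1)/3 = 0.26431; i = arccos(0.51411) = 59.062°.
sin r = sin 59.062°/1.339 = 0.64057; r = 39.834°.
D_min = 2·59.062° − 4·39.834° + 180° = 138.786°.
Rainbow angle = 180° − D_min = 41.214°.

41.2°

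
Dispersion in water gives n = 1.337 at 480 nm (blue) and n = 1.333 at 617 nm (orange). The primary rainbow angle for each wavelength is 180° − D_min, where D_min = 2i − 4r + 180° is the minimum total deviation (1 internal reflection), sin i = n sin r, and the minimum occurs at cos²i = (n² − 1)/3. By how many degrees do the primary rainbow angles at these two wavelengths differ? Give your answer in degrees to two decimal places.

0.58°

At 480 nm (n = 1.337): cos²i = 0.26252 → i = 59.178°, r = 39.964°, D_min = 138.500°, rainbow angle = 41.500°.
At 617 nm (n = 1.333): cos²i = 0.25896 → i = 59.410°, r = 40.225°, D_min = 137.922°, rainbow angle = 42.078°.
Angular width = |41.500° − 42.078°| = 0.578°.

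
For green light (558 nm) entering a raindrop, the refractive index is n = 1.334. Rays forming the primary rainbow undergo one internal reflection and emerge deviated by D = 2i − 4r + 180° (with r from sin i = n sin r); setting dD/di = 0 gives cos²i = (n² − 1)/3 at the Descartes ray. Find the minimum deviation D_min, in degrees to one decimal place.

cos²i = (1.77956 − 1)/3 = 0.25985; i = arccos(0.50976) = 59.352°.
sin r = sin 59.352°/1.334 = 0.64492; r = 40.159°.
D_min = 2·59.352° − 4·40.159° + 180° = 138.067°.

138.1°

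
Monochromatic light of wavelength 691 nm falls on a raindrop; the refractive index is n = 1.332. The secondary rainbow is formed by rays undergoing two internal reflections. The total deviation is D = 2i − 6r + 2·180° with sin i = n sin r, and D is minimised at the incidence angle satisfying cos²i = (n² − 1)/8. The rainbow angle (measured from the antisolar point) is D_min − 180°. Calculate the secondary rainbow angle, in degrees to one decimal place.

50.6°

cos²i = (1.77422 − 1)/8 = 0.09678; i = arccos(0.31109) = 71.875°.
sin r = sin 71.875°/1.332 = 0.71350; r = 45.520°.
D_min = 2·71.875° − 6·45.520° + 360° = 230.628°.
Rainbow angle = D_min − 180° = 50.628°.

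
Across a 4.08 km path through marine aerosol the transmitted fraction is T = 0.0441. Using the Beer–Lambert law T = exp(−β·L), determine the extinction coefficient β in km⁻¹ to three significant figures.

Beer–Lambert: T = exp(−βL) ⇒ β = −ln(T)/L = −ln(0.0441)/4.08 = 3.1213/4.08 = 0.765 km⁻¹.

0.765 km⁻¹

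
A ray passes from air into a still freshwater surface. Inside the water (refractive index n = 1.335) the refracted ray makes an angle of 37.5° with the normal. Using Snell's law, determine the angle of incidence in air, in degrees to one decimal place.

54.4°

Snell: sin θ_i = n · sin θ_r = 1.335 × sin 37.5° = 1.335 × 0.6088 = 0.8127.
θ_i = arcsin(0.8127) = 54.36°.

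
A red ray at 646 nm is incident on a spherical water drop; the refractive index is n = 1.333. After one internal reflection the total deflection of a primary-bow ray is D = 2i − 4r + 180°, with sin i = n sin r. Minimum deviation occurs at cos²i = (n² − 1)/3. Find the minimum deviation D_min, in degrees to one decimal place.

cos²i = (1.77689 − 1)/3 = 0.25896; i = arccos(0.50888) = 59.410°.
sin r = sin 59.410°/1.333 = 0.64579; r = 40.225°.
D_min = 2·59.410° − 4·40.225° + 180° = 137.922°.

137.9°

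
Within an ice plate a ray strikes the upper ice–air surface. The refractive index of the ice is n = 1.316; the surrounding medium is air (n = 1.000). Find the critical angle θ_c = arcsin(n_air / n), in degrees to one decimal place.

49.5°

sin θ_c = n_air / n = 1.000 / 1.316 = 0.7599.
θ_c = arcsin(0.7599) = 49.45°.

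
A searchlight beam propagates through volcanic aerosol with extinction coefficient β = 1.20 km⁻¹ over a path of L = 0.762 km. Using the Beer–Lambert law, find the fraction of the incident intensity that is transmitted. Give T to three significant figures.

τ = β·L = 1.20 × 0.762 = 0.9144.
T = exp(−0.9144) = 0.4008.

0.401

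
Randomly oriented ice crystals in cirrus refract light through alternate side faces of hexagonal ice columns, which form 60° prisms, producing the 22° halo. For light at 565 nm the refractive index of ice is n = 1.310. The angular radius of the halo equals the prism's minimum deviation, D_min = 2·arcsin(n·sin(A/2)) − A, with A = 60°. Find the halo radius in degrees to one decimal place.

21.8°

n·sin(A/2) = 1.310 × sin 30° = 1.310 × 0.5000 = 0.6550.
D_min = 2·arcsin(0.6550) − 60° = 2 × 40.920° − 60° = 21.839°.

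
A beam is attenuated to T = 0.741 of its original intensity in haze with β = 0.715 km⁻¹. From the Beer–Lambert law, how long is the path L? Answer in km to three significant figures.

0.419 km

Beer–Lambert: T = exp(−βL) ⇒ L = −ln(T)/β = −ln(0.741)/0.715 = 0.2998/0.715 = 0.4192 km.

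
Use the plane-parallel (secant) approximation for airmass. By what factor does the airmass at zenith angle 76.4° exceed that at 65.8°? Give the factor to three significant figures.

1.74

X(76.4°)/X(65.8°) = sec 76.4° / sec 65.8° = cos 65.8° / cos 76.4° = 0.4099/0.2351 = 1.7433.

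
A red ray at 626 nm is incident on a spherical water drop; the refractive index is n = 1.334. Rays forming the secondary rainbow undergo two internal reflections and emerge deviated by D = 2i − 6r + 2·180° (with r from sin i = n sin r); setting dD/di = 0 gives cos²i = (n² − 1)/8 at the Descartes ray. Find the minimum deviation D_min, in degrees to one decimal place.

231.2°

cos²i = (1.77956 − 1)/8 = 0.09744; i = arccos(0.31216) = 71.810°.
sin r = sin 71.810°/1.334 = 0.71217; r = 45.411°.
D_min = 2·71.810° − 6·45.411° + 360° = 231.153°.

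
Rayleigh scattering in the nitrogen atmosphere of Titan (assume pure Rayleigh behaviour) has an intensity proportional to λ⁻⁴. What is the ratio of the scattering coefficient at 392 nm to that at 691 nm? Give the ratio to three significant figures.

9.66

Rayleigh scattering ∝ λ⁻⁴, so the ratio of coefficients is the inverse fourth power of the wavelength ratio.
σ(392)/σ(691) = (691/392)⁴ = (1.7628)⁴ = 9.655.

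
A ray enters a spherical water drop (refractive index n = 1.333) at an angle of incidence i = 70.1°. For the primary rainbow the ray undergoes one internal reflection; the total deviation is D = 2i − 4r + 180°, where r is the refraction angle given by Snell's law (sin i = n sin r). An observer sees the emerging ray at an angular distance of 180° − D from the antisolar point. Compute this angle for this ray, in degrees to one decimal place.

sin r = sin 70.1° / 1.333 = 0.9403/1.333 = 0.7054; r = 44.86°.
D = 2·70.1° − 4·44.86° + 180° = 140.20° − 179.45° + 180° = 140.75°.
Angle from antisolar point = 180° − D = 39.25°.

39.2°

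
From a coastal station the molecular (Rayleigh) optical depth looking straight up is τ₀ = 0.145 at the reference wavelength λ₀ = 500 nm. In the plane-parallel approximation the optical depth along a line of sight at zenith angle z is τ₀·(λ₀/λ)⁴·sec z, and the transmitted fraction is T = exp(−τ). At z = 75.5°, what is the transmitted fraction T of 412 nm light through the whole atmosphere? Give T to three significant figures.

sec 75.5° = 3.9939.
τ = 0.145 × (500/412)⁴ × 3.9939 = 0.145 × 2.1692 × 3.9939 = 1.2562.
T = exp(−1.2562) = 0.2847.

0.285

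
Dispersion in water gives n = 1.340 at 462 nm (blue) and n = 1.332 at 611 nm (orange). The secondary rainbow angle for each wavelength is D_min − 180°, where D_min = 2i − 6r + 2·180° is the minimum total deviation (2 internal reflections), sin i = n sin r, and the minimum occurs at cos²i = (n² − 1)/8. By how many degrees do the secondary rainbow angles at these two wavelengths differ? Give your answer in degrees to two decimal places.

2.08°

At 462 nm (n = 1.340): cos²i = 0.09945 → i = 71.618°, r = 45.088°, D_min = 232.709°, rainbow angle = 52.709°.
At 611 nm (n = 1.332): cos²i = 0.09678 → i = 71.875°, r = 45.520°, D_min = 230.628°, rainbow angle = 50.628°.
Angular width = |52.709° − 50.628°| = 2.080°.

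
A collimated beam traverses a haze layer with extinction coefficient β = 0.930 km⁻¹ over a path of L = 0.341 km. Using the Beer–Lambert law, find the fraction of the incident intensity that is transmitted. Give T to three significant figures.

τ = β·L = 0.930 × 0.341 = 0.3171.
T = exp(−0.3171) = 0.7282.

0.728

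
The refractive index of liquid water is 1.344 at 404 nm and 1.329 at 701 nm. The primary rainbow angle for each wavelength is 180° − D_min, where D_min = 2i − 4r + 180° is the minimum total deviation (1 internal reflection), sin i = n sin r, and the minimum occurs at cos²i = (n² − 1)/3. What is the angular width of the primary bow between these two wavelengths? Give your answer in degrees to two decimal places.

2.16°

At 404 nm (n = 1.344): cos²i = 0.26878 → i = 58.772°, r = 39.512°, D_min = 139.495°, rainbow angle = 40.505°.
At 701 nm (n = 1.329): cos²i = 0.25541 → i = 59.643°, r = 40.487°, D_min = 137.337°, rainbow angle = 42.663°.
Angular width = |40.505° − 42.663°| = 2.158°.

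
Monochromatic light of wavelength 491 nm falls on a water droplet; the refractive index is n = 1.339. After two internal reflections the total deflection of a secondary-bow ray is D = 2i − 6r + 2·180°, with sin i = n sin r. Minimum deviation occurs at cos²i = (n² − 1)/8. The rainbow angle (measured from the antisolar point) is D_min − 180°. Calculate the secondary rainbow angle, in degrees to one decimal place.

52.5°

cos²i = (1.79292 − 1)/8 = 0.09912; i = arccos(0.31483) = 71.650°.
sin r = sin 71.650°/1.339 = 0.70885; r = 45.141°.
D_min = 2·71.650° − 6·45.141° + 360° = 232.451°.
Rainbow angle = D_min − 180° = 52.451°.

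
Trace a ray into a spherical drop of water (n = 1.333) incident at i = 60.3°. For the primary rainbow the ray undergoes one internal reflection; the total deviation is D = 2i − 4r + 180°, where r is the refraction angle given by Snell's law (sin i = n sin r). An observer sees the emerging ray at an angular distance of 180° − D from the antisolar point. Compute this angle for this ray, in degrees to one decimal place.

sin r = sin 60.3° / 1.333 = 0.8686/1.333 = 0.6516; r = 40.67°.
D = 2·60.3° − 4·40.67° + 180° = 120.60° − 162.66° + 180° = 137.94°.
Angle from antisolar point = 180° − D = 42.06°.

42.1°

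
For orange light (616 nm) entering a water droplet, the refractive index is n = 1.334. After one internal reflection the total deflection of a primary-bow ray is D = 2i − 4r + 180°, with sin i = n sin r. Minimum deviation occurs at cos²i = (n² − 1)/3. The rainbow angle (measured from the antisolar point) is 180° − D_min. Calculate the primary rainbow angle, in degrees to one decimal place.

cos²i = (1.77956 − 1)/3 = 0.25985; i = arccos(0.50976) = 59.352°.
sin r = sin 59.352°/1.334 = 0.64492; r = 40.159°.
D_min = 2·59.352° − 4·40.159° + 180° = 138.067°.
Rainbow angle = 180° − D_min = 41.933°.

41.9°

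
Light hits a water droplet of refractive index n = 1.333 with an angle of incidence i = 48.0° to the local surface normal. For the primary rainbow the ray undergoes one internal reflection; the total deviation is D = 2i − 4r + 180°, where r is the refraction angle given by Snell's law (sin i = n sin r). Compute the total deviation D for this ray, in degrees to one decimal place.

sin r = sin 48.0° / 1.333 = 0.7431/1.333 = 0.5575; r = 33.88°.
D = 2·48.0° − 4·33.88° + 180° = 96.00° − 135.53° + 180° = 140.47°.

140.5°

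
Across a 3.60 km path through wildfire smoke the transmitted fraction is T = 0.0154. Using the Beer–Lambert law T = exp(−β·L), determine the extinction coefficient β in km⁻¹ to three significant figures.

Beer–Lambert: T = exp(−βL) ⇒ β = −ln(T)/L = −ln(0.0154)/3.60 = 4.1734/3.60 = 1.159 km⁻¹.

1.16 km⁻¹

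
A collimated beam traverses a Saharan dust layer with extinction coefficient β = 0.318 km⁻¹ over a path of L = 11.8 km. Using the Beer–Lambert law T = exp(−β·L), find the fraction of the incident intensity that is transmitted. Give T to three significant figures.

τ = β·L = 0.318 × 11.8 = 3.7524.
T = exp(−3.7524) = 0.0235.

0.0235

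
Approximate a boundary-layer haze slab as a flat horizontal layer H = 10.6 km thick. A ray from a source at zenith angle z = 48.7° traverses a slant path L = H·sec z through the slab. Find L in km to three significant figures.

sec z = 1/cos 48.7° = 1.5151.
L = 10.6 × 1.5151 = 16.061 km.

16.1 km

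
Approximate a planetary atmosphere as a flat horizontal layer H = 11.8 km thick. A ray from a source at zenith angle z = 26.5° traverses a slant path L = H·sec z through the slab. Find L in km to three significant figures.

sec z = 1/cos 26.5° = 1.1174.
L = 11.8 × 1.1174 = 13.185 km.

13.2 km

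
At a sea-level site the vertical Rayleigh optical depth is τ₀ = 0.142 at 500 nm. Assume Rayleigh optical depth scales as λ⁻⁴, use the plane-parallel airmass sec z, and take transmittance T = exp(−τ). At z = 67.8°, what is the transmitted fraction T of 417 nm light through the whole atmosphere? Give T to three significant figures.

0.460

sec 67.8° = 2.6466.
τ = 0.142 × (500/417)⁴ × 2.6466 = 0.142 × 2.0670 × 2.6466 = 0.7768.
T = exp(−0.7768) = 0.4599.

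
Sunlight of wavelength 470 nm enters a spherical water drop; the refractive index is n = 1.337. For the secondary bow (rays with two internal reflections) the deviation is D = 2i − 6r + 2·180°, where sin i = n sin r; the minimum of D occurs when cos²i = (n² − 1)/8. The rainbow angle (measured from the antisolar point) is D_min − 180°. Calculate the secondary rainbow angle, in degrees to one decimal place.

cos²i = (1.78757 − 1)/8 = 0.09845; i = arccos(0.31376) = 71.714°.
sin r = sin 71.714°/1.337 = 0.71017; r = 45.249°.
D_min = 2·71.714° − 6·45.249° + 360° = 231.934°.
Rainbow angle = D_min − 180° = 51.934°.

51.9°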